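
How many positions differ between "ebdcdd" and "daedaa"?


Comparing "ebdcdd" and "daedaa" position by position:
  Position 0: 'e' vs 'd' => DIFFER
  Position 1: 'b' vs 'a' => DIFFER
  Position 2: 'd' vs 'e' => DIFFER
  Position 3: 'c' vs 'd' => DIFFER
  Position 4: 'd' vs 'a' => DIFFER
  Position 5: 'd' vs 'a' => DIFFER
Positions that differ: 6

6


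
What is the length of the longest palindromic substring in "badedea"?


Input: "badedea"
Checking substrings for palindromes:
  [2:5] "ded" (len 3) => palindrome
  [3:6] "ede" (len 3) => palindrome
Longest palindromic substring: "ded" with length 3

3


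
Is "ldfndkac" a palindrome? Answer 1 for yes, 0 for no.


Input: ldfndkac
Reversed: cakdnfdl
  Compare pos 0 ('l') with pos 7 ('c'): MISMATCH
  Compare pos 1 ('d') with pos 6 ('a'): MISMATCH
  Compare pos 2 ('f') with pos 5 ('k'): MISMATCH
  Compare pos 3 ('n') with pos 4 ('d'): MISMATCH
Result: not a palindrome

0


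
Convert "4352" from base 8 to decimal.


Input: "4352" in base 8
Positional expansion:
  Digit '4' (value 4) x 8^3 = 2048
  Digit '3' (value 3) x 8^2 = 192
  Digit '5' (value 5) x 8^1 = 40
  Digit '2' (value 2) x 8^0 = 2
Sum = 2282

2282


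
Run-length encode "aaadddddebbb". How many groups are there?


Input: aaadddddebbb
Scanning for consecutive runs:
  Group 1: 'a' x 3 (positions 0-2)
  Group 2: 'd' x 5 (positions 3-7)
  Group 3: 'e' x 1 (positions 8-8)
  Group 4: 'b' x 3 (positions 9-11)
Total groups: 4

4


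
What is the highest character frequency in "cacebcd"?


Input: cacebcd
Character counts:
  'a': 1
  'b': 1
  'c': 3
  'd': 1
  'e': 1
Maximum frequency: 3

3


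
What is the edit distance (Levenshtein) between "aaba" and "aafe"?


Computing edit distance: "aaba" -> "aafe"
DP table:
           a    a    f    e
      0    1    2    3    4
  a   1    0    1    2    3
  a   2    1    0    1    2
  b   3    2    1    1    2
  a   4    3    2    2    2
Edit distance = dp[4][4] = 2

2


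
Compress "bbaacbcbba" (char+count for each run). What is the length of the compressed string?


Input: bbaacbcbba
Runs:
  'b' x 2 => "b2"
  'a' x 2 => "a2"
  'c' x 1 => "c1"
  'b' x 1 => "b1"
  'c' x 1 => "c1"
  'b' x 2 => "b2"
  'a' x 1 => "a1"
Compressed: "b2a2c1b1c1b2a1"
Compressed length: 14

14


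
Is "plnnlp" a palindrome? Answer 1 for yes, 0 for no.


Input: plnnlp
Reversed: plnnlp
  Compare pos 0 ('p') with pos 5 ('p'): match
  Compare pos 1 ('l') with pos 4 ('l'): match
  Compare pos 2 ('n') with pos 3 ('n'): match
Result: palindrome

1


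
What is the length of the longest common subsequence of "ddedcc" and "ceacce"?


LCS of "ddedcc" and "ceacce"
DP table:
           c    e    a    c    c    e
      0    0    0    0    0    0    0
  d   0    0    0    0    0    0    0
  d   0    0    0    0    0    0    0
  e   0    0    1    1    1    1    1
  d   0    0    1    1    1    1    1
  c   0    1    1    1    2    2    2
  c   0    1    1    1    2    3    3
LCS length = dp[6][6] = 3

3


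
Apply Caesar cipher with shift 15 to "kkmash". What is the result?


Caesar cipher: shift "kkmash" by 15
  'k' (pos 10) + 15 = pos 25 = 'z'
  'k' (pos 10) + 15 = pos 25 = 'z'
  'm' (pos 12) + 15 = pos 1 = 'b'
  'a' (pos 0) + 15 = pos 15 = 'p'
  's' (pos 18) + 15 = pos 7 = 'h'
  'h' (pos 7) + 15 = pos 22 = 'w'
Result: zzbphw

zzbphw


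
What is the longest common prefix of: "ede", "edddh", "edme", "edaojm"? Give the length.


Words: ede, edddh, edme, edaojm
  Position 0: all 'e' => match
  Position 1: all 'd' => match
  Position 2: ('e', 'd', 'm', 'a') => mismatch, stop
LCP = "ed" (length 2)

2


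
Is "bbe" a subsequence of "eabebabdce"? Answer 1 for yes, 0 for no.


Check if "bbe" is a subsequence of "eabebabdce"
Greedy scan:
  Position 0 ('e'): no match needed
  Position 1 ('a'): no match needed
  Position 2 ('b'): matches sub[0] = 'b'
  Position 3 ('e'): no match needed
  Position 4 ('b'): matches sub[1] = 'b'
  Position 5 ('a'): no match needed
  Position 6 ('b'): no match needed
  Position 7 ('d'): no match needed
  Position 8 ('c'): no match needed
  Position 9 ('e'): matches sub[2] = 'e'
All 3 characters matched => is a subsequence

1


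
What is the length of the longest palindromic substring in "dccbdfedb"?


Input: "dccbdfedb"
Checking substrings for palindromes:
  [1:3] "cc" (len 2) => palindrome
Longest palindromic substring: "cc" with length 2

2


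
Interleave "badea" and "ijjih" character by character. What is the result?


Interleaving "badea" and "ijjih":
  Position 0: 'b' from first, 'i' from second => "bi"
  Position 1: 'a' from first, 'j' from second => "aj"
  Position 2: 'd' from first, 'j' from second => "dj"
  Position 3: 'e' from first, 'i' from second => "ei"
  Position 4: 'a' from first, 'h' from second => "ah"
Result: biajdjeiah

biajdjeiah


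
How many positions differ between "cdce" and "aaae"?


Comparing "cdce" and "aaae" position by position:
  Position 0: 'c' vs 'a' => DIFFER
  Position 1: 'd' vs 'a' => DIFFER
  Position 2: 'c' vs 'a' => DIFFER
  Position 3: 'e' vs 'e' => same
Positions that differ: 3

3


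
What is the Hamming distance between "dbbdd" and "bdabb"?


Comparing "dbbdd" and "bdabb" position by position:
  Position 0: 'd' vs 'b' => differ
  Position 1: 'b' vs 'd' => differ
  Position 2: 'b' vs 'a' => differ
  Position 3: 'd' vs 'b' => differ
  Position 4: 'd' vs 'b' => differ
Total differences (Hamming distance): 5

5


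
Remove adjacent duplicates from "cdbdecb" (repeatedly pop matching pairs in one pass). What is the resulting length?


Input: cdbdecb
Stack-based adjacent duplicate removal:
  Read 'c': push. Stack: c
  Read 'd': push. Stack: cd
  Read 'b': push. Stack: cdb
  Read 'd': push. Stack: cdbd
  Read 'e': push. Stack: cdbde
  Read 'c': push. Stack: cdbdec
  Read 'b': push. Stack: cdbdecb
Final stack: "cdbdecb" (length 7)

7


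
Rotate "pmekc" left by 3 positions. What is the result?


Input: "pmekc", rotate left by 3
First 3 characters: "pme"
Remaining characters: "kc"
Concatenate remaining + first: "kc" + "pme" = "kcpme"

kcpme


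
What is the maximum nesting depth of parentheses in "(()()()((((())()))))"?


Input: "(()()()((((())()))))"
Tracking depth:
  Position 0 '(': depth becomes 1
  Position 1 '(': depth becomes 2
  Position 2 ')': depth becomes 1
  Position 3 '(': depth becomes 2
  Position 4 ')': depth becomes 1
  Position 5 '(': depth becomes 2
  Position 6 ')': depth becomes 1
  Position 7 '(': depth becomes 2
  Position 8 '(': depth becomes 3
  Position 9 '(': depth becomes 4
  Position 10 '(': depth becomes 5
  Position 11 '(': depth becomes 6
  Position 12 ')': depth becomes 5
  Position 13 ')': depth becomes 4
  Position 14 '(': depth becomes 5
  Position 15 ')': depth becomes 4
  Position 16 ')': depth becomes 3
  Position 17 ')': depth becomes 2
  Position 18 ')': depth becomes 1
  Position 19 ')': depth becomes 0
Maximum depth reached: 6

6


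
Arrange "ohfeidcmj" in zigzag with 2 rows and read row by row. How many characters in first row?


Zigzag "ohfeidcmj" into 2 rows:
Placing characters:
  'o' => row 0
  'h' => row 1
  'f' => row 0
  'e' => row 1
  'i' => row 0
  'd' => row 1
  'c' => row 0
  'm' => row 1
  'j' => row 0
Rows:
  Row 0: "oficj"
  Row 1: "hedm"
First row length: 5

5


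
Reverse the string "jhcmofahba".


Input: jhcmofahba
Reading characters right to left:
  Position 9: 'a'
  Position 8: 'b'
  Position 7: 'h'
  Position 6: 'a'
  Position 5: 'f'
  Position 4: 'o'
  Position 3: 'm'
  Position 2: 'c'
  Position 1: 'h'
  Position 0: 'j'
Reversed: abhafomchj

abhafomchj


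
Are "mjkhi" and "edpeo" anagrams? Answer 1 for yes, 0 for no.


Strings: "mjkhi", "edpeo"
Sorted first:  hijkm
Sorted second: deeop
Differ at position 0: 'h' vs 'd' => not anagrams

0


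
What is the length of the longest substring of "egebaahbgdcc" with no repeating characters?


Input: "egebaahbgdcc"
Sliding window (track last position of each char):
  Position 0 ('e'): window [0,0] length 1 -- new best
  Position 1 ('g'): window [0,1] length 2 -- new best
  Position 2 ('e'): repeat (last at 0), move window start to 1
  Position 2 ('e'): window [1,2] length 2
  Position 3 ('b'): window [1,3] length 3 -- new best
  Position 4 ('a'): window [1,4] length 4 -- new best
  Position 5 ('a'): repeat (last at 4), move window start to 5
  Position 5 ('a'): window [5,5] length 1
  Position 6 ('h'): window [5,6] length 2
  Position 7 ('b'): window [5,7] length 3
  Position 8 ('g'): window [5,8] length 4
  Position 9 ('d'): window [5,9] length 5 -- new best
  Position 10 ('c'): window [5,10] length 6 -- new best
  Position 11 ('c'): repeat (last at 10), move window start to 11
  Position 11 ('c'): window [11,11] length 1
Longest substring with no repeats: "ahbgdc" with length 6

6


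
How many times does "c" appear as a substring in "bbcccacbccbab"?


Searching for "c" in "bbcccacbccbab"
Scanning each position:
  Position 0: "b" => no
  Position 1: "b" => no
  Position 2: "c" => MATCH
  Position 3: "c" => MATCH
  Position 4: "c" => MATCH
  Position 5: "a" => no
  Position 6: "c" => MATCH
  Position 7: "b" => no
  Position 8: "c" => MATCH
  Position 9: "c" => MATCH
  Position 10: "b" => no
  Position 11: "a" => no
  Position 12: "b" => no
Total occurrences: 6

6


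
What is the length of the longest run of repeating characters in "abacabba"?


Input: "abacabba"
Scanning for longest run:
  Position 1 ('b'): new char, reset run to 1
  Position 2 ('a'): new char, reset run to 1
  Position 3 ('c'): new char, reset run to 1
  Position 4 ('a'): new char, reset run to 1
  Position 5 ('b'): new char, reset run to 1
  Position 6 ('b'): continues run of 'b', length=2
  Position 7 ('a'): new char, reset run to 1
Longest run: 'b' with length 2

2


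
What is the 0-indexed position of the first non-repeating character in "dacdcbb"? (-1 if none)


Input: dacdcbb
Character frequencies:
  'a': 1
  'b': 2
  'c': 2
  'd': 2
Scanning left to right for freq == 1:
  Position 0 ('d'): freq=2, skip
  Position 1 ('a'): unique! => answer = 1

1


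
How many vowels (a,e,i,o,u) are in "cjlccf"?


Input: cjlccf
Checking each character:
  'c' at position 0: consonant
  'j' at position 1: consonant
  'l' at position 2: consonant
  'c' at position 3: consonant
  'c' at position 4: consonant
  'f' at position 5: consonant
Total vowels: 0

0


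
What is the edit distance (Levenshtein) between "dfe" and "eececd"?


Computing edit distance: "dfe" -> "eececd"
DP table:
           e    e    c    e    c    d
      0    1    2    3    4    5    6
  d   1    1    2    3    4    5    5
  f   2    2    2    3    4    5    6
  e   3    2    2    3    3    4    5
Edit distance = dp[3][6] = 5

5


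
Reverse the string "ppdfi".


Input: ppdfi
Reading characters right to left:
  Position 4: 'i'
  Position 3: 'f'
  Position 2: 'd'
  Position 1: 'p'
  Position 0: 'p'
Reversed: ifdpp

ifdpp


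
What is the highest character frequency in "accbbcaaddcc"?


Input: accbbcaaddcc
Character counts:
  'a': 3
  'b': 2
  'c': 5
  'd': 2
Maximum frequency: 5

5


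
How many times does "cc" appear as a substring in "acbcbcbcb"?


Searching for "cc" in "acbcbcbcb"
Scanning each position:
  Position 0: "ac" => no
  Position 1: "cb" => no
  Position 2: "bc" => no
  Position 3: "cb" => no
  Position 4: "bc" => no
  Position 5: "cb" => no
  Position 6: "bc" => no
  Position 7: "cb" => no
Total occurrences: 0

0


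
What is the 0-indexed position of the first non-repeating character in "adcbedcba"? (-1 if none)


Input: adcbedcba
Character frequencies:
  'a': 2
  'b': 2
  'c': 2
  'd': 2
  'e': 1
Scanning left to right for freq == 1:
  Position 0 ('a'): freq=2, skip
  Position 1 ('d'): freq=2, skip
  Position 2 ('c'): freq=2, skip
  Position 3 ('b'): freq=2, skip
  Position 4 ('e'): unique! => answer = 4

4


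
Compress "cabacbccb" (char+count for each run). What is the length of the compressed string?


Input: cabacbccb
Runs:
  'c' x 1 => "c1"
  'a' x 1 => "a1"
  'b' x 1 => "b1"
  'a' x 1 => "a1"
  'c' x 1 => "c1"
  'b' x 1 => "b1"
  'c' x 2 => "c2"
  'b' x 1 => "b1"
Compressed: "c1a1b1a1c1b1c2b1"
Compressed length: 16

16


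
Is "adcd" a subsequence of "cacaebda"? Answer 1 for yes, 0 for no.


Check if "adcd" is a subsequence of "cacaebda"
Greedy scan:
  Position 0 ('c'): no match needed
  Position 1 ('a'): matches sub[0] = 'a'
  Position 2 ('c'): no match needed
  Position 3 ('a'): no match needed
  Position 4 ('e'): no match needed
  Position 5 ('b'): no match needed
  Position 6 ('d'): matches sub[1] = 'd'
  Position 7 ('a'): no match needed
Only matched 2/4 characters => not a subsequence

0


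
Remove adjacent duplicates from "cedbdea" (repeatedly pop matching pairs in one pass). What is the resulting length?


Input: cedbdea
Stack-based adjacent duplicate removal:
  Read 'c': push. Stack: c
  Read 'e': push. Stack: ce
  Read 'd': push. Stack: ced
  Read 'b': push. Stack: cedb
  Read 'd': push. Stack: cedbd
  Read 'e': push. Stack: cedbde
  Read 'a': push. Stack: cedbdea
Final stack: "cedbdea" (length 7)

7


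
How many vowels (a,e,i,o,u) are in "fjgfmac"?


Input: fjgfmac
Checking each character:
  'f' at position 0: consonant
  'j' at position 1: consonant
  'g' at position 2: consonant
  'f' at position 3: consonant
  'm' at position 4: consonant
  'a' at position 5: vowel (running total: 1)
  'c' at position 6: consonant
Total vowels: 1

1


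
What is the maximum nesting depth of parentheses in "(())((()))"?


Input: "(())((()))"
Tracking depth:
  Position 0 '(': depth becomes 1
  Position 1 '(': depth becomes 2
  Position 2 ')': depth becomes 1
  Position 3 ')': depth becomes 0
  Position 4 '(': depth becomes 1
  Position 5 '(': depth becomes 2
  Position 6 '(': depth becomes 3
  Position 7 ')': depth becomes 2
  Position 8 ')': depth becomes 1
  Position 9 ')': depth becomes 0
Maximum depth reached: 3

3


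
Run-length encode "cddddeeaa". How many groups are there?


Input: cddddeeaa
Scanning for consecutive runs:
  Group 1: 'c' x 1 (positions 0-0)
  Group 2: 'd' x 4 (positions 1-4)
  Group 3: 'e' x 2 (positions 5-6)
  Group 4: 'a' x 2 (positions 7-8)
Total groups: 4

4


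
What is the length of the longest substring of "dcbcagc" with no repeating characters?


Input: "dcbcagc"
Sliding window (track last position of each char):
  Position 0 ('d'): window [0,0] length 1 -- new best
  Position 1 ('c'): window [0,1] length 2 -- new best
  Position 2 ('b'): window [0,2] length 3 -- new best
  Position 3 ('c'): repeat (last at 1), move window start to 2
  Position 3 ('c'): window [2,3] length 2
  Position 4 ('a'): window [2,4] length 3
  Position 5 ('g'): window [2,5] length 4 -- new best
  Position 6 ('c'): repeat (last at 3), move window start to 4
  Position 6 ('c'): window [4,6] length 3
Longest substring with no repeats: "bcag" with length 4

4


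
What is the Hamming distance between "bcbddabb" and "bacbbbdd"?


Comparing "bcbddabb" and "bacbbbdd" position by position:
  Position 0: 'b' vs 'b' => same
  Position 1: 'c' vs 'a' => differ
  Position 2: 'b' vs 'c' => differ
  Position 3: 'd' vs 'b' => differ
  Position 4: 'd' vs 'b' => differ
  Position 5: 'a' vs 'b' => differ
  Position 6: 'b' vs 'd' => differ
  Position 7: 'b' vs 'd' => differ
Total differences (Hamming distance): 7

7


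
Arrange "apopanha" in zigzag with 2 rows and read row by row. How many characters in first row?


Zigzag "apopanha" into 2 rows:
Placing characters:
  'a' => row 0
  'p' => row 1
  'o' => row 0
  'p' => row 1
  'a' => row 0
  'n' => row 1
  'h' => row 0
  'a' => row 1
Rows:
  Row 0: "aoah"
  Row 1: "ppna"
First row length: 4

4


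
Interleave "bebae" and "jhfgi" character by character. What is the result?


Interleaving "bebae" and "jhfgi":
  Position 0: 'b' from first, 'j' from second => "bj"
  Position 1: 'e' from first, 'h' from second => "eh"
  Position 2: 'b' from first, 'f' from second => "bf"
  Position 3: 'a' from first, 'g' from second => "ag"
  Position 4: 'e' from first, 'i' from second => "ei"
Result: bjehbfagei

bjehbfagei


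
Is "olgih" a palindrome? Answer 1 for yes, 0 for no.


Input: olgih
Reversed: higlo
  Compare pos 0 ('o') with pos 4 ('h'): MISMATCH
  Compare pos 1 ('l') with pos 3 ('i'): MISMATCH
Result: not a palindrome

0


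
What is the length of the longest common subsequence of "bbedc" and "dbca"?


LCS of "bbedc" and "dbca"
DP table:
           d    b    c    a
      0    0    0    0    0
  b   0    0    1    1    1
  b   0    0    1    1    1
  e   0    0    1    1    1
  d   0    1    1    1    1
  c   0    1    1    2    2
LCS length = dp[5][4] = 2

2


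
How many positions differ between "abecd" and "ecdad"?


Comparing "abecd" and "ecdad" position by position:
  Position 0: 'a' vs 'e' => DIFFER
  Position 1: 'b' vs 'c' => DIFFER
  Position 2: 'e' vs 'd' => DIFFER
  Position 3: 'c' vs 'a' => DIFFER
  Position 4: 'd' vs 'd' => same
Positions that differ: 4

4


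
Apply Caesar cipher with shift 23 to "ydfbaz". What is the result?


Caesar cipher: shift "ydfbaz" by 23
  'y' (pos 24) + 23 = pos 21 = 'v'
  'd' (pos 3) + 23 = pos 0 = 'a'
  'f' (pos 5) + 23 = pos 2 = 'c'
  'b' (pos 1) + 23 = pos 24 = 'y'
  'a' (pos 0) + 23 = pos 23 = 'x'
  'z' (pos 25) + 23 = pos 22 = 'w'
Result: vacyxw

vacyxw


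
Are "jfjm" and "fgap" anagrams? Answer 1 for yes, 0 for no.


Strings: "jfjm", "fgap"
Sorted first:  fjjm
Sorted second: afgp
Differ at position 0: 'f' vs 'a' => not anagrams

0


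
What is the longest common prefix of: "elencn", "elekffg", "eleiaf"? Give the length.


Words: elencn, elekffg, eleiaf
  Position 0: all 'e' => match
  Position 1: all 'l' => match
  Position 2: all 'e' => match
  Position 3: ('n', 'k', 'i') => mismatch, stop
LCP = "ele" (length 3)

3


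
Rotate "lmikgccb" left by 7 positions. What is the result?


Input: "lmikgccb", rotate left by 7
First 7 characters: "lmikgcc"
Remaining characters: "b"
Concatenate remaining + first: "b" + "lmikgcc" = "blmikgcc"

blmikgcc


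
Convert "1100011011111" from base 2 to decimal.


Input: "1100011011111" in base 2
Positional expansion:
  Digit '1' (value 1) x 2^12 = 4096
  Digit '1' (value 1) x 2^11 = 2048
  Digit '0' (value 0) x 2^10 = 0
  Digit '0' (value 0) x 2^9 = 0
  Digit '0' (value 0) x 2^8 = 0
  Digit '1' (value 1) x 2^7 = 128
  Digit '1' (value 1) x 2^6 = 64
  Digit '0' (value 0) x 2^5 = 0
  Digit '1' (value 1) x 2^4 = 16
  Digit '1' (value 1) x 2^3 = 8
  Digit '1' (value 1) x 2^2 = 4
  Digit '1' (value 1) x 2^1 = 2
  Digit '1' (value 1) x 2^0 = 1
Sum = 6367

6367


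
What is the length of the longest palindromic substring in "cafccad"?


Input: "cafccad"
Checking substrings for palindromes:
  [3:5] "cc" (len 2) => palindrome
Longest palindromic substring: "cc" with length 2

2


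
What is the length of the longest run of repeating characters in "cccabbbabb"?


Input: "cccabbbabb"
Scanning for longest run:
  Position 1 ('c'): continues run of 'c', length=2
  Position 2 ('c'): continues run of 'c', length=3
  Position 3 ('a'): new char, reset run to 1
  Position 4 ('b'): new char, reset run to 1
  Position 5 ('b'): continues run of 'b', length=2
  Position 6 ('b'): continues run of 'b', length=3
  Position 7 ('a'): new char, reset run to 1
  Position 8 ('b'): new char, reset run to 1
  Position 9 ('b'): continues run of 'b', length=2
Longest run: 'c' with length 3

3


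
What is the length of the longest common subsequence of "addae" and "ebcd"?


LCS of "addae" and "ebcd"
DP table:
           e    b    c    d
      0    0    0    0    0
  a   0    0    0    0    0
  d   0    0    0    0    1
  d   0    0    0    0    1
  a   0    0    0    0    1
  e   0    1    1    1    1
LCS length = dp[5][4] = 1

1


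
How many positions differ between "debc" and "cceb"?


Comparing "debc" and "cceb" position by position:
  Position 0: 'd' vs 'c' => DIFFER
  Position 1: 'e' vs 'c' => DIFFER
  Position 2: 'b' vs 'e' => DIFFER
  Position 3: 'c' vs 'b' => DIFFER
Positions that differ: 4

4


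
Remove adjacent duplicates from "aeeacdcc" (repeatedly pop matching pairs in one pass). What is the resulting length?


Input: aeeacdcc
Stack-based adjacent duplicate removal:
  Read 'a': push. Stack: a
  Read 'e': push. Stack: ae
  Read 'e': matches stack top 'e' => pop. Stack: a
  Read 'a': matches stack top 'a' => pop. Stack: (empty)
  Read 'c': push. Stack: c
  Read 'd': push. Stack: cd
  Read 'c': push. Stack: cdc
  Read 'c': matches stack top 'c' => pop. Stack: cd
Final stack: "cd" (length 2)

2


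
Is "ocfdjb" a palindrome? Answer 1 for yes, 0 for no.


Input: ocfdjb
Reversed: bjdfco
  Compare pos 0 ('o') with pos 5 ('b'): MISMATCH
  Compare pos 1 ('c') with pos 4 ('j'): MISMATCH
  Compare pos 2 ('f') with pos 3 ('d'): MISMATCH
Result: not a palindrome

0


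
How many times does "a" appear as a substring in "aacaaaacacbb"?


Searching for "a" in "aacaaaacacbb"
Scanning each position:
  Position 0: "a" => MATCH
  Position 1: "a" => MATCH
  Position 2: "c" => no
  Position 3: "a" => MATCH
  Position 4: "a" => MATCH
  Position 5: "a" => MATCH
  Position 6: "a" => MATCH
  Position 7: "c" => no
  Position 8: "a" => MATCH
  Position 9: "c" => no
  Position 10: "b" => no
  Position 11: "b" => no
Total occurrences: 7

7


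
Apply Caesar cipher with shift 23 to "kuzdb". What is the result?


Caesar cipher: shift "kuzdb" by 23
  'k' (pos 10) + 23 = pos 7 = 'h'
  'u' (pos 20) + 23 = pos 17 = 'r'
  'z' (pos 25) + 23 = pos 22 = 'w'
  'd' (pos 3) + 23 = pos 0 = 'a'
  'b' (pos 1) + 23 = pos 24 = 'y'
Result: hrway

hrway


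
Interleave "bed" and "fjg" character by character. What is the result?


Interleaving "bed" and "fjg":
  Position 0: 'b' from first, 'f' from second => "bf"
  Position 1: 'e' from first, 'j' from second => "ej"
  Position 2: 'd' from first, 'g' from second => "dg"
Result: bfejdg

bfejdg


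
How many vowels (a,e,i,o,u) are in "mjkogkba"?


Input: mjkogkba
Checking each character:
  'm' at position 0: consonant
  'j' at position 1: consonant
  'k' at position 2: consonant
  'o' at position 3: vowel (running total: 1)
  'g' at position 4: consonant
  'k' at position 5: consonant
  'b' at position 6: consonant
  'a' at position 7: vowel (running total: 2)
Total vowels: 2

2


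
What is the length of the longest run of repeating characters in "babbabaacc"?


Input: "babbabaacc"
Scanning for longest run:
  Position 1 ('a'): new char, reset run to 1
  Position 2 ('b'): new char, reset run to 1
  Position 3 ('b'): continues run of 'b', length=2
  Position 4 ('a'): new char, reset run to 1
  Position 5 ('b'): new char, reset run to 1
  Position 6 ('a'): new char, reset run to 1
  Position 7 ('a'): continues run of 'a', length=2
  Position 8 ('c'): new char, reset run to 1
  Position 9 ('c'): continues run of 'c', length=2
Longest run: 'b' with length 2

2


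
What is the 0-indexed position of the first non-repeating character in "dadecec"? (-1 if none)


Input: dadecec
Character frequencies:
  'a': 1
  'c': 2
  'd': 2
  'e': 2
Scanning left to right for freq == 1:
  Position 0 ('d'): freq=2, skip
  Position 1 ('a'): unique! => answer = 1

1


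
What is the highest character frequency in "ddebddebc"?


Input: ddebddebc
Character counts:
  'b': 2
  'c': 1
  'd': 4
  'e': 2
Maximum frequency: 4

4


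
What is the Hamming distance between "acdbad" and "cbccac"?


Comparing "acdbad" and "cbccac" position by position:
  Position 0: 'a' vs 'c' => differ
  Position 1: 'c' vs 'b' => differ
  Position 2: 'd' vs 'c' => differ
  Position 3: 'b' vs 'c' => differ
  Position 4: 'a' vs 'a' => same
  Position 5: 'd' vs 'c' => differ
Total differences (Hamming distance): 5

5


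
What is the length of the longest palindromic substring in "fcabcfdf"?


Input: "fcabcfdf"
Checking substrings for palindromes:
  [5:8] "fdf" (len 3) => palindrome
Longest palindromic substring: "fdf" with length 3

3


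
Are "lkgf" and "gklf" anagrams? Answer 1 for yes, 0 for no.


Strings: "lkgf", "gklf"
Sorted first:  fgkl
Sorted second: fgkl
Sorted forms match => anagrams

1


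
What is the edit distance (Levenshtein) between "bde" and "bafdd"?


Computing edit distance: "bde" -> "bafdd"
DP table:
           b    a    f    d    d
      0    1    2    3    4    5
  b   1    0    1    2    3    4
  d   2    1    1    2    2    3
  e   3    2    2    2    3    3
Edit distance = dp[3][5] = 3

3


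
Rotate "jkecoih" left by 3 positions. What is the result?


Input: "jkecoih", rotate left by 3
First 3 characters: "jke"
Remaining characters: "coih"
Concatenate remaining + first: "coih" + "jke" = "coihjke"

coihjke


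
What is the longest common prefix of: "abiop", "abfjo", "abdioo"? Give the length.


Words: abiop, abfjo, abdioo
  Position 0: all 'a' => match
  Position 1: all 'b' => match
  Position 2: ('i', 'f', 'd') => mismatch, stop
LCP = "ab" (length 2)

2


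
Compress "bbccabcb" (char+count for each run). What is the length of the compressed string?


Input: bbccabcb
Runs:
  'b' x 2 => "b2"
  'c' x 2 => "c2"
  'a' x 1 => "a1"
  'b' x 1 => "b1"
  'c' x 1 => "c1"
  'b' x 1 => "b1"
Compressed: "b2c2a1b1c1b1"
Compressed length: 12

12


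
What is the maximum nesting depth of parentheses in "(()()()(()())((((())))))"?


Input: "(()()()(()())((((())))))"
Tracking depth:
  Position 0 '(': depth becomes 1
  Position 1 '(': depth becomes 2
  Position 2 ')': depth becomes 1
  Position 3 '(': depth becomes 2
  Position 4 ')': depth becomes 1
  Position 5 '(': depth becomes 2
  Position 6 ')': depth becomes 1
  Position 7 '(': depth becomes 2
  Position 8 '(': depth becomes 3
  Position 9 ')': depth becomes 2
  Position 10 '(': depth becomes 3
  Position 11 ')': depth becomes 2
  Position 12 ')': depth becomes 1
  Position 13 '(': depth becomes 2
  Position 14 '(': depth becomes 3
  Position 15 '(': depth becomes 4
  Position 16 '(': depth becomes 5
  Position 17 '(': depth becomes 6
  Position 18 ')': depth becomes 5
  Position 19 ')': depth becomes 4
  Position 20 ')': depth becomes 3
  Position 21 ')': depth becomes 2
  Position 22 ')': depth becomes 1
  Position 23 ')': depth becomes 0
Maximum depth reached: 6

6


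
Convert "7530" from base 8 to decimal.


Input: "7530" in base 8
Positional expansion:
  Digit '7' (value 7) x 8^3 = 3584
  Digit '5' (value 5) x 8^2 = 320
  Digit '3' (value 3) x 8^1 = 24
  Digit '0' (value 0) x 8^0 = 0
Sum = 3928

3928


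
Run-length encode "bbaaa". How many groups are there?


Input: bbaaa
Scanning for consecutive runs:
  Group 1: 'b' x 2 (positions 0-1)
  Group 2: 'a' x 3 (positions 2-4)
Total groups: 2

2


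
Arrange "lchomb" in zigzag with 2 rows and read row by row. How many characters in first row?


Zigzag "lchomb" into 2 rows:
Placing characters:
  'l' => row 0
  'c' => row 1
  'h' => row 0
  'o' => row 1
  'm' => row 0
  'b' => row 1
Rows:
  Row 0: "lhm"
  Row 1: "cob"
First row length: 3

3


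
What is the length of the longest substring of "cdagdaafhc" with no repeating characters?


Input: "cdagdaafhc"
Sliding window (track last position of each char):
  Position 0 ('c'): window [0,0] length 1 -- new best
  Position 1 ('d'): window [0,1] length 2 -- new best
  Position 2 ('a'): window [0,2] length 3 -- new best
  Position 3 ('g'): window [0,3] length 4 -- new best
  Position 4 ('d'): repeat (last at 1), move window start to 2
  Position 4 ('d'): window [2,4] length 3
  Position 5 ('a'): repeat (last at 2), move window start to 3
  Position 5 ('a'): window [3,5] length 3
  Position 6 ('a'): repeat (last at 5), move window start to 6
  Position 6 ('a'): window [6,6] length 1
  Position 7 ('f'): window [6,7] length 2
  Position 8 ('h'): window [6,8] length 3
  Position 9 ('c'): window [6,9] length 4
Longest substring with no repeats: "cdag" with length 4

4


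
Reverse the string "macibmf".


Input: macibmf
Reading characters right to left:
  Position 6: 'f'
  Position 5: 'm'
  Position 4: 'b'
  Position 3: 'i'
  Position 2: 'c'
  Position 1: 'a'
  Position 0: 'm'
Reversed: fmbicam

fmbicam


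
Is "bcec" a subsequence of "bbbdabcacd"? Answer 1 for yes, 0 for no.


Check if "bcec" is a subsequence of "bbbdabcacd"
Greedy scan:
  Position 0 ('b'): matches sub[0] = 'b'
  Position 1 ('b'): no match needed
  Position 2 ('b'): no match needed
  Position 3 ('d'): no match needed
  Position 4 ('a'): no match needed
  Position 5 ('b'): no match needed
  Position 6 ('c'): matches sub[1] = 'c'
  Position 7 ('a'): no match needed
  Position 8 ('c'): no match needed
  Position 9 ('d'): no match needed
Only matched 2/4 characters => not a subsequence

0


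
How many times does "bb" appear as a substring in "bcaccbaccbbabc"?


Searching for "bb" in "bcaccbaccbbabc"
Scanning each position:
  Position 0: "bc" => no
  Position 1: "ca" => no
  Position 2: "ac" => no
  Position 3: "cc" => no
  Position 4: "cb" => no
  Position 5: "ba" => no
  Position 6: "ac" => no
  Position 7: "cc" => no
  Position 8: "cb" => no
  Position 9: "bb" => MATCH
  Position 10: "ba" => no
  Position 11: "ab" => no
  Position 12: "bc" => no
Total occurrences: 1

1


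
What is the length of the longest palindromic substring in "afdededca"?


Input: "afdededca"
Checking substrings for palindromes:
  [2:7] "deded" (len 5) => palindrome
  [2:5] "ded" (len 3) => palindrome
  [3:6] "ede" (len 3) => palindrome
  [4:7] "ded" (len 3) => palindrome
Longest palindromic substring: "deded" with length 5

5


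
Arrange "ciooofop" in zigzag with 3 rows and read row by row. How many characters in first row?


Zigzag "ciooofop" into 3 rows:
Placing characters:
  'c' => row 0
  'i' => row 1
  'o' => row 2
  'o' => row 1
  'o' => row 0
  'f' => row 1
  'o' => row 2
  'p' => row 1
Rows:
  Row 0: "co"
  Row 1: "iofp"
  Row 2: "oo"
First row length: 2

2


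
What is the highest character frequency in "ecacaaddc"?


Input: ecacaaddc
Character counts:
  'a': 3
  'c': 3
  'd': 2
  'e': 1
Maximum frequency: 3

3


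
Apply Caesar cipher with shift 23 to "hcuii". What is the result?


Caesar cipher: shift "hcuii" by 23
  'h' (pos 7) + 23 = pos 4 = 'e'
  'c' (pos 2) + 23 = pos 25 = 'z'
  'u' (pos 20) + 23 = pos 17 = 'r'
  'i' (pos 8) + 23 = pos 5 = 'f'
  'i' (pos 8) + 23 = pos 5 = 'f'
Result: ezrff

ezrff


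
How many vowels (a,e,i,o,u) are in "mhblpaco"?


Input: mhblpaco
Checking each character:
  'm' at position 0: consonant
  'h' at position 1: consonant
  'b' at position 2: consonant
  'l' at position 3: consonant
  'p' at position 4: consonant
  'a' at position 5: vowel (running total: 1)
  'c' at position 6: consonant
  'o' at position 7: vowel (running total: 2)
Total vowels: 2

2


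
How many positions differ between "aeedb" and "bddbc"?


Comparing "aeedb" and "bddbc" position by position:
  Position 0: 'a' vs 'b' => DIFFER
  Position 1: 'e' vs 'd' => DIFFER
  Position 2: 'e' vs 'd' => DIFFER
  Position 3: 'd' vs 'b' => DIFFER
  Position 4: 'b' vs 'c' => DIFFER
Positions that differ: 5

5


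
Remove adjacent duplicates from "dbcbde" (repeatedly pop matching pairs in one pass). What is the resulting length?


Input: dbcbde
Stack-based adjacent duplicate removal:
  Read 'd': push. Stack: d
  Read 'b': push. Stack: db
  Read 'c': push. Stack: dbc
  Read 'b': push. Stack: dbcb
  Read 'd': push. Stack: dbcbd
  Read 'e': push. Stack: dbcbde
Final stack: "dbcbde" (length 6)

6


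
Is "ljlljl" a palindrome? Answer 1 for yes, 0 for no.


Input: ljlljl
Reversed: ljlljl
  Compare pos 0 ('l') with pos 5 ('l'): match
  Compare pos 1 ('j') with pos 4 ('j'): match
  Compare pos 2 ('l') with pos 3 ('l'): match
Result: palindrome

1


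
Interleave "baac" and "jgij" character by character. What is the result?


Interleaving "baac" and "jgij":
  Position 0: 'b' from first, 'j' from second => "bj"
  Position 1: 'a' from first, 'g' from second => "ag"
  Position 2: 'a' from first, 'i' from second => "ai"
  Position 3: 'c' from first, 'j' from second => "cj"
Result: bjagaicj

bjagaicj


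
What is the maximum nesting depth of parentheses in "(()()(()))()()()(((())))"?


Input: "(()()(()))()()()(((())))"
Tracking depth:
  Position 0 '(': depth becomes 1
  Position 1 '(': depth becomes 2
  Position 2 ')': depth becomes 1
  Position 3 '(': depth becomes 2
  Position 4 ')': depth becomes 1
  Position 5 '(': depth becomes 2
  Position 6 '(': depth becomes 3
  Position 7 ')': depth becomes 2
  Position 8 ')': depth becomes 1
  Position 9 ')': depth becomes 0
  Position 10 '(': depth becomes 1
  Position 11 ')': depth becomes 0
  Position 12 '(': depth becomes 1
  Position 13 ')': depth becomes 0
  Position 14 '(': depth becomes 1
  Position 15 ')': depth becomes 0
  Position 16 '(': depth becomes 1
  Position 17 '(': depth becomes 2
  Position 18 '(': depth becomes 3
  Position 19 '(': depth becomes 4
  Position 20 ')': depth becomes 3
  Position 21 ')': depth becomes 2
  Position 22 ')': depth becomes 1
  Position 23 ')': depth becomes 0
Maximum depth reached: 4

4


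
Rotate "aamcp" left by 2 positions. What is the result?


Input: "aamcp", rotate left by 2
First 2 characters: "aa"
Remaining characters: "mcp"
Concatenate remaining + first: "mcp" + "aa" = "mcpaa"

mcpaa


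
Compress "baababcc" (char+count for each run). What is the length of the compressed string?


Input: baababcc
Runs:
  'b' x 1 => "b1"
  'a' x 2 => "a2"
  'b' x 1 => "b1"
  'a' x 1 => "a1"
  'b' x 1 => "b1"
  'c' x 2 => "c2"
Compressed: "b1a2b1a1b1c2"
Compressed length: 12

12


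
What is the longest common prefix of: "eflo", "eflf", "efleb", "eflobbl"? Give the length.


Words: eflo, eflf, efleb, eflobbl
  Position 0: all 'e' => match
  Position 1: all 'f' => match
  Position 2: all 'l' => match
  Position 3: ('o', 'f', 'e', 'o') => mismatch, stop
LCP = "efl" (length 3)

3


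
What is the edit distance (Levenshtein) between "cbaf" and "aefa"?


Computing edit distance: "cbaf" -> "aefa"
DP table:
           a    e    f    a
      0    1    2    3    4
  c   1    1    2    3    4
  b   2    2    2    3    4
  a   3    2    3    3    3
  f   4    3    3    3    4
Edit distance = dp[4][4] = 4

4


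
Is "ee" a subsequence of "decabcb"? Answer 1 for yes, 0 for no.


Check if "ee" is a subsequence of "decabcb"
Greedy scan:
  Position 0 ('d'): no match needed
  Position 1 ('e'): matches sub[0] = 'e'
  Position 2 ('c'): no match needed
  Position 3 ('a'): no match needed
  Position 4 ('b'): no match needed
  Position 5 ('c'): no match needed
  Position 6 ('b'): no match needed
Only matched 1/2 characters => not a subsequence

0


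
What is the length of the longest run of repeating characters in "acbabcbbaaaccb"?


Input: "acbabcbbaaaccb"
Scanning for longest run:
  Position 1 ('c'): new char, reset run to 1
  Position 2 ('b'): new char, reset run to 1
  Position 3 ('a'): new char, reset run to 1
  Position 4 ('b'): new char, reset run to 1
  Position 5 ('c'): new char, reset run to 1
  Position 6 ('b'): new char, reset run to 1
  Position 7 ('b'): continues run of 'b', length=2
  Position 8 ('a'): new char, reset run to 1
  Position 9 ('a'): continues run of 'a', length=2
  Position 10 ('a'): continues run of 'a', length=3
  Position 11 ('c'): new char, reset run to 1
  Position 12 ('c'): continues run of 'c', length=2
  Position 13 ('b'): new char, reset run to 1
Longest run: 'a' with length 3

3


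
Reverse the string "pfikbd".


Input: pfikbd
Reading characters right to left:
  Position 5: 'd'
  Position 4: 'b'
  Position 3: 'k'
  Position 2: 'i'
  Position 1: 'f'
  Position 0: 'p'
Reversed: dbkifp

dbkifp


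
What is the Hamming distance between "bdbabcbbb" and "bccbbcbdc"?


Comparing "bdbabcbbb" and "bccbbcbdc" position by position:
  Position 0: 'b' vs 'b' => same
  Position 1: 'd' vs 'c' => differ
  Position 2: 'b' vs 'c' => differ
  Position 3: 'a' vs 'b' => differ
  Position 4: 'b' vs 'b' => same
  Position 5: 'c' vs 'c' => same
  Position 6: 'b' vs 'b' => same
  Position 7: 'b' vs 'd' => differ
  Position 8: 'b' vs 'c' => differ
Total differences (Hamming distance): 5

5


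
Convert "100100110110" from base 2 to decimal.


Input: "100100110110" in base 2
Positional expansion:
  Digit '1' (value 1) x 2^11 = 2048
  Digit '0' (value 0) x 2^10 = 0
  Digit '0' (value 0) x 2^9 = 0
  Digit '1' (value 1) x 2^8 = 256
  Digit '0' (value 0) x 2^7 = 0
  Digit '0' (value 0) x 2^6 = 0
  Digit '1' (value 1) x 2^5 = 32
  Digit '1' (value 1) x 2^4 = 16
  Digit '0' (value 0) x 2^3 = 0
  Digit '1' (value 1) x 2^2 = 4
  Digit '1' (value 1) x 2^1 = 2
  Digit '0' (value 0) x 2^0 = 0
Sum = 2358

2358


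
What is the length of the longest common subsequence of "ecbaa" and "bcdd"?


LCS of "ecbaa" and "bcdd"
DP table:
           b    c    d    d
      0    0    0    0    0
  e   0    0    0    0    0
  c   0    0    1    1    1
  b   0    1    1    1    1
  a   0    1    1    1    1
  a   0    1    1    1    1
LCS length = dp[5][4] = 1

1


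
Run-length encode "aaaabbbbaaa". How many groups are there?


Input: aaaabbbbaaa
Scanning for consecutive runs:
  Group 1: 'a' x 4 (positions 0-3)
  Group 2: 'b' x 4 (positions 4-7)
  Group 3: 'a' x 3 (positions 8-10)
Total groups: 3

3


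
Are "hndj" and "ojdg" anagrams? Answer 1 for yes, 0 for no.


Strings: "hndj", "ojdg"
Sorted first:  dhjn
Sorted second: dgjo
Differ at position 1: 'h' vs 'g' => not anagrams

0


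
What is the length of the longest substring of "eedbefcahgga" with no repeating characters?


Input: "eedbefcahgga"
Sliding window (track last position of each char):
  Position 0 ('e'): window [0,0] length 1 -- new best
  Position 1 ('e'): repeat (last at 0), move window start to 1
  Position 1 ('e'): window [1,1] length 1
  Position 2 ('d'): window [1,2] length 2 -- new best
  Position 3 ('b'): window [1,3] length 3 -- new best
  Position 4 ('e'): repeat (last at 1), move window start to 2
  Position 4 ('e'): window [2,4] length 3
  Position 5 ('f'): window [2,5] length 4 -- new best
  Position 6 ('c'): window [2,6] length 5 -- new best
  Position 7 ('a'): window [2,7] length 6 -- new best
  Position 8 ('h'): window [2,8] length 7 -- new best
  Position 9 ('g'): window [2,9] length 8 -- new best
  Position 10 ('g'): repeat (last at 9), move window start to 10
  Position 10 ('g'): window [10,10] length 1
  Position 11 ('a'): window [10,11] length 2
Longest substring with no repeats: "dbefcahg" with length 8

8


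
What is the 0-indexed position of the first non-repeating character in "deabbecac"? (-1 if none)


Input: deabbecac
Character frequencies:
  'a': 2
  'b': 2
  'c': 2
  'd': 1
  'e': 2
Scanning left to right for freq == 1:
  Position 0 ('d'): unique! => answer = 0

0


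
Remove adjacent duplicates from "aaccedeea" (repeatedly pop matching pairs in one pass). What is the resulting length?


Input: aaccedeea
Stack-based adjacent duplicate removal:
  Read 'a': push. Stack: a
  Read 'a': matches stack top 'a' => pop. Stack: (empty)
  Read 'c': push. Stack: c
  Read 'c': matches stack top 'c' => pop. Stack: (empty)
  Read 'e': push. Stack: e
  Read 'd': push. Stack: ed
  Read 'e': push. Stack: ede
  Read 'e': matches stack top 'e' => pop. Stack: ed
  Read 'a': push. Stack: eda
Final stack: "eda" (length 3)

3


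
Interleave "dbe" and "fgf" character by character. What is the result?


Interleaving "dbe" and "fgf":
  Position 0: 'd' from first, 'f' from second => "df"
  Position 1: 'b' from first, 'g' from second => "bg"
  Position 2: 'e' from first, 'f' from second => "ef"
Result: dfbgef

dfbgef


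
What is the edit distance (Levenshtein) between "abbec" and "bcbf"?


Computing edit distance: "abbec" -> "bcbf"
DP table:
           b    c    b    f
      0    1    2    3    4
  a   1    1    2    3    4
  b   2    1    2    2    3
  b   3    2    2    2    3
  e   4    3    3    3    3
  c   5    4    3    4    4
Edit distance = dp[5][4] = 4

4


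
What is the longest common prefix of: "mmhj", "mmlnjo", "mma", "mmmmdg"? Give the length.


Words: mmhj, mmlnjo, mma, mmmmdg
  Position 0: all 'm' => match
  Position 1: all 'm' => match
  Position 2: ('h', 'l', 'a', 'm') => mismatch, stop
LCP = "mm" (length 2)

2
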